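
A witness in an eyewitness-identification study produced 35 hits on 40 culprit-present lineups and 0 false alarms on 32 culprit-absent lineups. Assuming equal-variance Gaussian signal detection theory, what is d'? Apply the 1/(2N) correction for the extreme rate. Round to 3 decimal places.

The false-alarm rate is 0/32 = 0, so apply the 1/(2N) correction: FA → 1/(2·32) = 0.01562.
z(H) = z(0.87500) = 1.1503
z(FA) = z(0.01562) = -2.1540
d' = 1.1503 − (-2.1540) = 3.3043

d' = 3.304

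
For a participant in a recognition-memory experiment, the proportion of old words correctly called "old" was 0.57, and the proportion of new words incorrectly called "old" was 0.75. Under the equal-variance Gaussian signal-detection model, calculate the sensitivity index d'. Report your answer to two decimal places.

z(H) = z(0.57) = 0.1764
z(FA) = z(0.75) = 0.6745
d' = z(H) − z(FA) = 0.1764 − 0.6745 = -0.4981

d' = -0.50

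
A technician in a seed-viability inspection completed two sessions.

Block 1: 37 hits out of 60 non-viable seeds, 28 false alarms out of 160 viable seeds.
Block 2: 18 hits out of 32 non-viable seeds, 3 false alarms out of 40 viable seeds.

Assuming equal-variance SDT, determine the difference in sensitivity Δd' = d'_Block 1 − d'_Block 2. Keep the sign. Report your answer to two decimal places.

Block 1: z(0.6167) = 0.297, z(0.1750) = -0.935, d' = 1.232
Block 2: z(0.5625) = 0.157, z(0.0750) = -1.440, d' = 1.597
Δd' = d'_Block 1 − d'_Block 2 = 1.232 − 1.597 = -0.365
Block 2 has the higher sensitivity.

Δd' = -0.37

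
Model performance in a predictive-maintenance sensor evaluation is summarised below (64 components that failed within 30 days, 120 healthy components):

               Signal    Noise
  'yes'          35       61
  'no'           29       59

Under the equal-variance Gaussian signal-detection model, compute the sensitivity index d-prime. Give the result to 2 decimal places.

d-prime = 0.10

H = 35/64 = 0.5469
FA = 61/120 = 0.5083
Φ⁻¹(0.5469) = 0.118, Φ⁻¹(0.5083) = 0.021
d' = z(H) − z(FA) = 0.118 − 0.021 = 0.097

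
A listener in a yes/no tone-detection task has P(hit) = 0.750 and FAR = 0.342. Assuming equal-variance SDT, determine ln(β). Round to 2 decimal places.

Φ⁻¹(H) = Φ⁻¹(0.750) = 0.674
Φ⁻¹(FA) = Φ⁻¹(0.342) = -0.407
ln β = −½·[z(H)² − z(FA)²] = −0.5 × (0.454 − 0.166) = -0.144

ln β = -0.14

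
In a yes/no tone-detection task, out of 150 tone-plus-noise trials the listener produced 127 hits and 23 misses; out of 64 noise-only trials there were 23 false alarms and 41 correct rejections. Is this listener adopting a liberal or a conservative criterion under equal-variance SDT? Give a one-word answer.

liberal

z(H) = 1.022, z(FA) = -0.360
c = −½·(z(H) + z(FA)) = -0.331
c < 0 → liberal criterion (biased toward responding “yes”).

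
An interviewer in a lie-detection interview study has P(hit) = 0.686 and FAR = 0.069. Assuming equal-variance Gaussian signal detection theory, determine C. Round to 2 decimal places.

C = 0.50

z(H) = 0.485
z(FA) = -1.483
c = −½·[z(H) + z(FA)] = −0.5 × (0.485 + (-1.483)) = 0.499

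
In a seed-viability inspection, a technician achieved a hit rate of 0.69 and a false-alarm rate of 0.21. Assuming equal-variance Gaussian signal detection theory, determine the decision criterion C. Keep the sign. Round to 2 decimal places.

C = 0.16

z(H) = 0.496
z(FA) = -0.806
c = −½·[z(H) + z(FA)] = −0.5 × (0.496 + (-0.806)) = 0.155
c > 0: the technician has a conservative response bias.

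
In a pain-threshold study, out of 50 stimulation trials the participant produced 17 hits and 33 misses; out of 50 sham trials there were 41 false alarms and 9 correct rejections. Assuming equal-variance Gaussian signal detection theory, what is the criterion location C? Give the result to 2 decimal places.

C = -0.25

H = 17/50 = 0.3400
FA = 41/50 = 0.8200
z(H) = -0.4125
z(FA) = 0.9154
c = −½·[z(H) + z(FA)] = −0.5 × (-0.4125 + 0.9154) = -0.25145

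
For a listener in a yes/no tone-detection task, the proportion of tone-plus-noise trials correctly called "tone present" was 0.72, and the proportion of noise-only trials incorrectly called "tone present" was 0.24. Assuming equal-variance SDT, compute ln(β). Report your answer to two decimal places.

Φ⁻¹(H) = 0.583
Φ⁻¹(FA) = -0.706
ln β = −½·[z(H)² − z(FA)²] = −0.5 × (0.340 − 0.498) = 0.079

ln β = 0.08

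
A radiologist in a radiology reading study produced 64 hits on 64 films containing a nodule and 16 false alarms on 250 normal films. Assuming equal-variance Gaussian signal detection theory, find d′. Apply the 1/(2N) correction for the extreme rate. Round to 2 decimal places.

The hit rate is 64/64 = 1, so apply the 1/(2N) correction: H → 1 − 1/(2·64) = 0.99219.
z(H) = z(0.99219) = 2.418
z(FA) = z(0.06400) = -1.522
d' = 2.418 − (-1.522) = 3.940

d′ = 3.94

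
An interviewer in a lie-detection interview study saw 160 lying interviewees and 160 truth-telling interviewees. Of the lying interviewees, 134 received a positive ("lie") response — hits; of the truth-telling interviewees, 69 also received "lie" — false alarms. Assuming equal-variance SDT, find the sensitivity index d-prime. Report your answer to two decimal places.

d-prime = 1.16

H = 134/160 = 0.8375
FA = 69/160 = 0.4313
z(H) = z(0.8375) = 0.9842
z(FA) = z(0.4313) = -0.1731
d' = z(H) − z(FA) = 0.9842 − (-0.1731) = 1.1573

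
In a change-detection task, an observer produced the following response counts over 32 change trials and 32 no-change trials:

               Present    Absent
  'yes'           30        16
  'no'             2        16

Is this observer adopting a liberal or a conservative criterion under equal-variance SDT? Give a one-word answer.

z(H) = 1.534, z(FA) = 0.000
c = −½·(z(H) + z(FA)) = -0.767
c < 0 → liberal criterion (biased toward responding “yes”).

liberal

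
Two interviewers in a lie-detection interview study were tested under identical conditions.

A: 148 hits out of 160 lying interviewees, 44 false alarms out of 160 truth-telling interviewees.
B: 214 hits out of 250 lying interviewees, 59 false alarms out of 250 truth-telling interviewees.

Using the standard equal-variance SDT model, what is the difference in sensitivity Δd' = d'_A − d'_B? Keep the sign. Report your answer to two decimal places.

Δd' = 0.26

A: z(0.9250) = 1.440, z(0.2750) = -0.598, d' = 2.038
B: z(0.8560) = 1.063, z(0.2360) = -0.719, d' = 1.782
Δd' = d'_A − d'_B = 2.038 − 1.782 = 0.256
A has the higher sensitivity.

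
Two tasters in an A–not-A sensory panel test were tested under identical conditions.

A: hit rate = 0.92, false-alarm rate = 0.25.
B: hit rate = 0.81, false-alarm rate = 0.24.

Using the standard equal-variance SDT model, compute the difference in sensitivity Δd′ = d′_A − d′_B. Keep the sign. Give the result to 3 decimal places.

A: z(0.92) = 1.4051, z(0.25) = -0.6745, d' = 2.0796
B: z(0.81) = 0.8779, z(0.24) = -0.7063, d' = 1.5842
Δd' = d'_A − d'_B = 2.0796 − 1.5842 = 0.4954
A has the higher sensitivity.

Δd′ = 0.495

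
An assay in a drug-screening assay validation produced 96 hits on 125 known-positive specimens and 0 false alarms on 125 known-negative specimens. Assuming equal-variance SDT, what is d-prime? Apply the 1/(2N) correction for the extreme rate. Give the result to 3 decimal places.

d-prime = 3.384

The false-alarm rate is 0/125 = 0, so apply the 1/(2N) correction: FA → 1/(2·125) = 0.00400.
z(H) = z(0.76800) = 0.7323
z(FA) = z(0.00400) = -2.6521
d' = 0.7323 − (-2.6521) = 3.3844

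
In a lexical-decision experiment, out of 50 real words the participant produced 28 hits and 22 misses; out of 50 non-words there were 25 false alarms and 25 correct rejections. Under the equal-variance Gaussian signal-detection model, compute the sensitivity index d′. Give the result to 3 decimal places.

H = 28/50 = 0.5600
FA = 25/50 = 0.5000
Φ⁻¹(0.5600) = 0.1510, Φ⁻¹(0.5000) = 0.0000
d' = z(H) − z(FA) = 0.1510 − 0.0000 = 0.1510

d′ = 0.151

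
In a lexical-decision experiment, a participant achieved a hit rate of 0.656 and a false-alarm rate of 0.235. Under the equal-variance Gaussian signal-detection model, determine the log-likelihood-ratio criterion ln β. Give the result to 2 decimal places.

ln β = 0.18

z(H) = 0.402
z(FA) = -0.722
ln β = −½·[z(H)² − z(FA)²] = −0.5 × (0.162 − 0.521) = 0.1795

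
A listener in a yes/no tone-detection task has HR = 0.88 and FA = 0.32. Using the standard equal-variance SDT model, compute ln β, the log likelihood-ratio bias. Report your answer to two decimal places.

z(0.88) = 1.175, z(0.32) = -0.468
ln β = −½·[z(H)² − z(FA)²] = −0.5 × (1.381 − 0.219) = -0.581

ln β = -0.58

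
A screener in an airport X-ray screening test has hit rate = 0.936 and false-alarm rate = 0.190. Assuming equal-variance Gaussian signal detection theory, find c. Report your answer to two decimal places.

z(H) = 1.5220
z(FA) = -0.8779
c = −½·[z(H) + z(FA)] = −0.5 × (1.5220 + (-0.8779)) = -0.32205

c = -0.32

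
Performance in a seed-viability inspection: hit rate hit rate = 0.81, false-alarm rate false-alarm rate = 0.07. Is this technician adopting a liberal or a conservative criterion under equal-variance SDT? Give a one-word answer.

conservative

z(H) = 0.878, z(FA) = -1.476
c = −½·(z(H) + z(FA)) = 0.299
c > 0 → conservative criterion (biased toward responding “no”).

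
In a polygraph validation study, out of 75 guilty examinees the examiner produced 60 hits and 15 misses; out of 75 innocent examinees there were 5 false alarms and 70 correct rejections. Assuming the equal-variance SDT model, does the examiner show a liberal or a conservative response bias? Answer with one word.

z(H) = 0.842, z(FA) = -1.501
c = −½·(z(H) + z(FA)) = 0.3295
c > 0 → conservative criterion (biased toward responding “no”).

conservative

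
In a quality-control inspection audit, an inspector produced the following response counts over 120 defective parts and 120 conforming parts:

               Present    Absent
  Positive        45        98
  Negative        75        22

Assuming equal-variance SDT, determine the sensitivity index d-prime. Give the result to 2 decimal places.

H = 45/120 = 0.3750
FA = 98/120 = 0.8167
Φ⁻¹(0.3750) = -0.3186, Φ⁻¹(0.8167) = 0.9029
d' = z(H) − z(FA) = -0.3186 − 0.9029 = -1.2215

d-prime = -1.22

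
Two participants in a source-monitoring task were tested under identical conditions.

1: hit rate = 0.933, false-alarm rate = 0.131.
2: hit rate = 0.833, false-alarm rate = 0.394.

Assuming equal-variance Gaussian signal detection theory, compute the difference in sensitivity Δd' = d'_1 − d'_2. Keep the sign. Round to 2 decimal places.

Δd' = 1.39

1: z(0.933) = 1.499, z(0.131) = -1.122, d' = 2.621
2: z(0.833) = 0.966, z(0.394) = -0.269, d' = 1.235
Δd' = d'_1 − d'_2 = 2.621 − 1.235 = 1.386
1 has the higher sensitivity.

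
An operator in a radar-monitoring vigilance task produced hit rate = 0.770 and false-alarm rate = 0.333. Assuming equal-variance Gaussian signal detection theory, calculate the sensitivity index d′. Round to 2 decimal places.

d′ = 1.17

Φ⁻¹(H) = Φ⁻¹(0.770) = 0.739
Φ⁻¹(FA) = Φ⁻¹(0.333) = -0.432
d' = z(H) − z(FA) = 0.739 − (-0.432) = 1.171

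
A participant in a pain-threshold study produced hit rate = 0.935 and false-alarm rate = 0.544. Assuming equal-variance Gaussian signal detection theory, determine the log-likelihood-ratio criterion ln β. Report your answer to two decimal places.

z(H) = 1.514
z(FA) = 0.111
ln β = −½·[z(H)² − z(FA)²] = −0.5 × (2.292 − 0.012) = -1.140

ln β = -1.14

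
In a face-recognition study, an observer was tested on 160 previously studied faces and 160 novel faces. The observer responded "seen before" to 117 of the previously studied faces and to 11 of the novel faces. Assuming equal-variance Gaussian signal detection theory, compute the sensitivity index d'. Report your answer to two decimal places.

d' = 2.10

H = 117/160 = 0.7312
FA = 11/160 = 0.0688
Φ⁻¹(0.7312) = 0.616, Φ⁻¹(0.0688) = -1.485
d' = z(H) − z(FA) = 0.616 − (-1.485) = 2.101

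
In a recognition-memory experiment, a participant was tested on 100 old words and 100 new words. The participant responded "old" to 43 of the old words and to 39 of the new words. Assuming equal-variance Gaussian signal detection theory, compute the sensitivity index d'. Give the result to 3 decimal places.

d' = 0.103

H = 43/100 = 0.4300
FA = 39/100 = 0.3900
Φ⁻¹(H) = Φ⁻¹(0.4300) = -0.1764
Φ⁻¹(FA) = Φ⁻¹(0.3900) = -0.2793
d' = z(H) − z(FA) = -0.1764 − (-0.2793) = 0.1029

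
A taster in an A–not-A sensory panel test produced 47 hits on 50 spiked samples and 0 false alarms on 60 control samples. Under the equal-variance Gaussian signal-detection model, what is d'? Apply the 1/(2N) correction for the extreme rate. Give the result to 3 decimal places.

The false-alarm rate is 0/60 = 0, so apply the 1/(2N) correction: FA → 1/(2·60) = 0.00833.
z(H) = z(0.94000) = 1.5548
z(FA) = z(0.00833) = -2.3941
d' = 1.5548 − (-2.3941) = 3.9489

d' = 3.949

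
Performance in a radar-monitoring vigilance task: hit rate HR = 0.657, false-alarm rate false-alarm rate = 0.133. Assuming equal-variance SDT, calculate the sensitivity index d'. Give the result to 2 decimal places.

d' = 1.52

z(H) = z(0.657) = 0.404
z(FA) = z(0.133) = -1.112
d' = z(H) − z(FA) = 0.404 − (-1.112) = 1.516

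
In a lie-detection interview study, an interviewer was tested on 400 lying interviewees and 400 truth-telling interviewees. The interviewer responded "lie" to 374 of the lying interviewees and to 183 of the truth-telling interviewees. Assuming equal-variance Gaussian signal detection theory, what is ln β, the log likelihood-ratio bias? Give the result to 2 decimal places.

ln β = -1.14

H = 374/400 = 0.9350
FA = 183/400 = 0.4575
Φ⁻¹(H) = Φ⁻¹(0.9350) = 1.514
Φ⁻¹(FA) = Φ⁻¹(0.4575) = -0.107
ln β = −½·[z(H)² − z(FA)²] = −0.5 × (2.292 − 0.011) = -1.1405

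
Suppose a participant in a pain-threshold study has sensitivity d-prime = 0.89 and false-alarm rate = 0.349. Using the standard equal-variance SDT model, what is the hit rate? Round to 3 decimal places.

z(false-alarm rate) = z(0.349) = -0.3880
z(H) = z(FA) + d' = -0.3880 + 0.89 = 0.5020
hit rate = Φ(0.5020) = 0.6922

hit rate = 0.692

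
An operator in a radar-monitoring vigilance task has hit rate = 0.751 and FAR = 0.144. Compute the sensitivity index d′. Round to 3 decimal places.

d′ = 1.740

z(0.751) = 0.6776, z(0.144) = -1.0625
d' = z(H) − z(FA) = 0.6776 − (-1.0625) = 1.7401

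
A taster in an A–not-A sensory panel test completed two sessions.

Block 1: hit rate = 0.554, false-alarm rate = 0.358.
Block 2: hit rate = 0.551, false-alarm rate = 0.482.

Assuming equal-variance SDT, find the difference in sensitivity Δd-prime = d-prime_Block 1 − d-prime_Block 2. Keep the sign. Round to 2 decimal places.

Block 1: z(0.554) = 0.136, z(0.358) = -0.364, d' = 0.500
Block 2: z(0.551) = 0.128, z(0.482) = -0.045, d' = 0.173
Δd' = d'_Block 1 − d'_Block 2 = 0.500 − 0.173 = 0.327
Block 1 has the higher sensitivity.

Δd-prime = 0.33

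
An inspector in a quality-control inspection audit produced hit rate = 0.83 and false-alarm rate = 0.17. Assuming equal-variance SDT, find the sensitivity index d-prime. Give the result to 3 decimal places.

z(H) = z(0.83) = 0.9542
z(FA) = z(0.17) = -0.9542
d' = z(H) − z(FA) = 0.9542 − (-0.9542) = 1.9084

d-prime = 1.908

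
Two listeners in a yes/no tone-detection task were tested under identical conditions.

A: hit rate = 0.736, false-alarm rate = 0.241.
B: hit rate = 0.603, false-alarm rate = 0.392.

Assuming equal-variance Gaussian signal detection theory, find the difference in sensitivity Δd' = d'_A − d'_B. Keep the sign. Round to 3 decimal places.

A: z(0.736) = 0.6311, z(0.241) = -0.7031, d' = 1.3342
B: z(0.603) = 0.2611, z(0.392) = -0.2741, d' = 0.5352
Δd' = d'_A − d'_B = 1.3342 − 0.5352 = 0.7990
A has the higher sensitivity.

Δd' = 0.799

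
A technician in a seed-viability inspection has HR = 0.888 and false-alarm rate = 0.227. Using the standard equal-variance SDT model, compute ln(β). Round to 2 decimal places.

z(0.888) = 1.216, z(0.227) = -0.749
ln β = −½·[z(H)² − z(FA)²] = −0.5 × (1.479 − 0.561) = -0.459

ln β = -0.46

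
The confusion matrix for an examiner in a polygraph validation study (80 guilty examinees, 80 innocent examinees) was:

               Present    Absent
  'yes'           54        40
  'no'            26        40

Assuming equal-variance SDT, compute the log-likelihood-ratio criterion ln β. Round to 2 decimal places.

H = 54/80 = 0.6750
FA = 40/80 = 0.5000
Φ⁻¹(H) = 0.454
Φ⁻¹(FA) = 0.000
ln β = −½·[z(H)² − z(FA)²] = −0.5 × (0.206 − 0.000) = -0.103

ln β = -0.10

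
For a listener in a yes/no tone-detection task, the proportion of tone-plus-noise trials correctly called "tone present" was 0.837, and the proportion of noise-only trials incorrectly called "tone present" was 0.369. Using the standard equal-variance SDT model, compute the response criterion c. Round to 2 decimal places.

c = -0.32

Φ⁻¹(0.837) = 0.982, Φ⁻¹(0.369) = -0.335
c = −½·[z(H) + z(FA)] = −0.5 × (0.982 + (-0.335)) = -0.3235
c < 0: the listener has a liberal response bias.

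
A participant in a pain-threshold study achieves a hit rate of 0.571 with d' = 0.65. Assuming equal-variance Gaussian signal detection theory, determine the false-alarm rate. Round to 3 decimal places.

false-alarm rate = 0.319

z(hit rate) = z(0.571) = 0.1789
z(FA) = z(H) − d' = 0.1789 − 0.65 = -0.4711
false-alarm rate = Φ(-0.4711) = 0.3188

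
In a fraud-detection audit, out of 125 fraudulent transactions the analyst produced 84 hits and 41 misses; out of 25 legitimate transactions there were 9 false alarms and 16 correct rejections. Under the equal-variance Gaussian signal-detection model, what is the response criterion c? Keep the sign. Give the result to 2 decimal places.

H = 84/125 = 0.6720
FA = 9/25 = 0.3600
z(H) = 0.445
z(FA) = -0.358
c = −½·[z(H) + z(FA)] = −0.5 × (0.445 + (-0.358)) = -0.0435
c < 0: the analyst has a liberal response bias.

c = -0.04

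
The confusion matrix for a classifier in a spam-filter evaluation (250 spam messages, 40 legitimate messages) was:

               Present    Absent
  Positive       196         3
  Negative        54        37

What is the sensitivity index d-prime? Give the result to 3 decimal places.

H = 196/250 = 0.7840
FA = 3/40 = 0.0750
z(H) = z(0.7840) = 0.7858
z(FA) = z(0.0750) = -1.4395
d' = z(H) − z(FA) = 0.7858 − (-1.4395) = 2.2253

d-prime = 2.225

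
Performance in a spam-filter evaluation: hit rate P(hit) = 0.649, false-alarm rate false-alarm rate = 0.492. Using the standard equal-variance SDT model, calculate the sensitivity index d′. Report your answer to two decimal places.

z(H) = z(0.649) = 0.3826
z(FA) = z(0.492) = -0.0201
d' = z(H) − z(FA) = 0.3826 − (-0.0201) = 0.4027

d′ = 0.40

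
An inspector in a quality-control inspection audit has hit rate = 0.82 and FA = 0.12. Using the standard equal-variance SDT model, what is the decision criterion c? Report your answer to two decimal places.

z(H) = z(0.82) = 0.915
z(FA) = z(0.12) = -1.175
c = −½·[z(H) + z(FA)] = −0.5 × (0.915 + (-1.175)) = 0.130
c > 0: the inspector has a conservative response bias.

c = 0.13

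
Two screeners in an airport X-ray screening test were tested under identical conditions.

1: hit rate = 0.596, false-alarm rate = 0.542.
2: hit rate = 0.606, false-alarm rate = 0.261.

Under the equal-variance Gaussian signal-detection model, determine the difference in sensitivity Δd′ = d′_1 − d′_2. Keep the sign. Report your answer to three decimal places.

Δd′ = -0.772

1: z(0.596) = 0.2430, z(0.542) = 0.1055, d' = 0.1375
2: z(0.606) = 0.2689, z(0.261) = -0.6403, d' = 0.9092
Δd' = d'_1 − d'_2 = 0.1375 − 0.9092 = -0.7717
2 has the higher sensitivity.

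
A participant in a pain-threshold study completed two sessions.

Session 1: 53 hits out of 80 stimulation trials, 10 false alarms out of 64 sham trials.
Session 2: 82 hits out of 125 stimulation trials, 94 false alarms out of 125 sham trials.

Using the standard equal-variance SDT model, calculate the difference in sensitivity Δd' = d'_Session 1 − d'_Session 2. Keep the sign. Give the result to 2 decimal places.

Δd' = 1.71

Session 1: z(0.6625) = 0.419, z(0.1562) = -1.010, d' = 1.429
Session 2: z(0.6560) = 0.402, z(0.7520) = 0.681, d' = -0.279
Δd' = d'_Session 1 − d'_Session 2 = 1.429 − (-0.279) = 1.708
Session 1 has the higher sensitivity.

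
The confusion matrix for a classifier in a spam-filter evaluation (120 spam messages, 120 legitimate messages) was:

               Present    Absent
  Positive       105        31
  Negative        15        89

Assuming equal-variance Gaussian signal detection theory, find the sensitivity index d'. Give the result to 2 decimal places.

d' = 1.80

H = 105/120 = 0.8750
FA = 31/120 = 0.2583
z(H) = 1.150
z(FA) = -0.649
d' = z(H) − z(FA) = 1.150 − (-0.649) = 1.799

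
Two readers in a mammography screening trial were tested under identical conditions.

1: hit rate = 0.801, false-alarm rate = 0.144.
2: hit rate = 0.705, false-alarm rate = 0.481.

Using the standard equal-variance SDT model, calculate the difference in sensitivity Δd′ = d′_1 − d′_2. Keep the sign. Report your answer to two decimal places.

Δd′ = 1.32

1: z(0.801) = 0.845, z(0.144) = -1.063, d' = 1.908
2: z(0.705) = 0.539, z(0.481) = -0.048, d' = 0.587
Δd' = d'_1 − d'_2 = 1.908 − 0.587 = 1.321
1 has the higher sensitivity.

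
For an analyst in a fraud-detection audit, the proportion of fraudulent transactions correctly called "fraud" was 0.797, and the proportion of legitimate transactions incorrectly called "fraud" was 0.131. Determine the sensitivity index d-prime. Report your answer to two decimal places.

d-prime = 1.95

z(H) = z(0.797) = 0.831
z(FA) = z(0.131) = -1.122
d' = z(H) − z(FA) = 0.831 − (-1.122) = 1.953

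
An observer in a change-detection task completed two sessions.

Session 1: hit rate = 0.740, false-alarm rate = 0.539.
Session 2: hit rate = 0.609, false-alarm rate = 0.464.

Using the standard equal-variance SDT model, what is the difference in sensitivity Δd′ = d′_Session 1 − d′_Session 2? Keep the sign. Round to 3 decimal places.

Session 1: z(0.740) = 0.6433, z(0.539) = 0.0979, d' = 0.5454
Session 2: z(0.609) = 0.2767, z(0.464) = -0.0904, d' = 0.3671
Δd' = d'_Session 1 − d'_Session 2 = 0.5454 − 0.3671 = 0.1783
Session 1 has the higher sensitivity.

Δd′ = 0.178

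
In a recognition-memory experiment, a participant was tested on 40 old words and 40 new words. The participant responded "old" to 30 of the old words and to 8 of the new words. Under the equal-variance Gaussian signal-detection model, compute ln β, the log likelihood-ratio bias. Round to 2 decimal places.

ln β = 0.13

H = 30/40 = 0.7500
FA = 8/40 = 0.2000
Φ⁻¹(H) = 0.674
Φ⁻¹(FA) = -0.842
ln β = −½·[z(H)² − z(FA)²] = −0.5 × (0.454 − 0.709) = 0.1275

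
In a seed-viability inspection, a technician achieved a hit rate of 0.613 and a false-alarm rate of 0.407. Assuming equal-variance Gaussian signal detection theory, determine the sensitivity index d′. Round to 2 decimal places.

d′ = 0.52

z(H) = 0.287
z(FA) = -0.235
d' = z(H) − z(FA) = 0.287 − (-0.235) = 0.522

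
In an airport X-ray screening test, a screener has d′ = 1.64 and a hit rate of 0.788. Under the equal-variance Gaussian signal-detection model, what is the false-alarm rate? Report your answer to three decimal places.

false-alarm rate = 0.200

z(hit rate) = z(0.788) = 0.7995
z(FA) = z(H) − d' = 0.7995 − 1.64 = -0.8405
false-alarm rate = Φ(-0.8405) = 0.2003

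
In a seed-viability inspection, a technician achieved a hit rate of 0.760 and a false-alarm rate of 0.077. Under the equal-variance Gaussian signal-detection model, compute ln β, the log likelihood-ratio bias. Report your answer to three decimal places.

Φ⁻¹(H) = Φ⁻¹(0.760) = 0.7063
Φ⁻¹(FA) = Φ⁻¹(0.077) = -1.4255
ln β = −½·[z(H)² − z(FA)²] = −0.5 × (0.4989 − 2.0321) = 0.7666

ln β = 0.767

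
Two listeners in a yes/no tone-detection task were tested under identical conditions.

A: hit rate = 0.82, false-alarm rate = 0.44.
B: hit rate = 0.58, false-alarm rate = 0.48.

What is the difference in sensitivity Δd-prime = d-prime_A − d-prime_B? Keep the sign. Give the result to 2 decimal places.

Δd-prime = 0.81

A: z(0.82) = 0.915, z(0.44) = -0.151, d' = 1.066
B: z(0.58) = 0.202, z(0.48) = -0.050, d' = 0.252
Δd' = d'_A − d'_B = 1.066 − 0.252 = 0.814
A has the higher sensitivity.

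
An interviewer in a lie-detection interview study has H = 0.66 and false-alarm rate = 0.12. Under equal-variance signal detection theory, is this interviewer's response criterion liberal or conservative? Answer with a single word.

conservative

z(H) = 0.412, z(FA) = -1.175
c = −½·(z(H) + z(FA)) = 0.3815
c > 0 → conservative criterion (biased toward responding “no”).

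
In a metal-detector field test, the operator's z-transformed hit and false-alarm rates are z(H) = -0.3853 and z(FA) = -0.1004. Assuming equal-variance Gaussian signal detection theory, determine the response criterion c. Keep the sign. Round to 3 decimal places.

c = 0.243

c = −½·[z(H) + z(FA)] = −½·(-0.3853 + (-0.1004)) = 0.24285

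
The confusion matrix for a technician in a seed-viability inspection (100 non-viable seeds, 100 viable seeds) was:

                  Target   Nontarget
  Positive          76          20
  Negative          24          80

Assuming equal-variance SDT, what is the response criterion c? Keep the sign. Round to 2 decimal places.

c = 0.07

H = 76/100 = 0.7600
FA = 20/100 = 0.2000
Φ⁻¹(0.7600) = 0.706, Φ⁻¹(0.2000) = -0.842
c = −½·[z(H) + z(FA)] = −0.5 × (0.706 + (-0.842)) = 0.068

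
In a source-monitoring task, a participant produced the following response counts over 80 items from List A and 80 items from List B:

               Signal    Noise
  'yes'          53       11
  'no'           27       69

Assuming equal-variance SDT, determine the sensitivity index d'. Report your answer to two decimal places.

d' = 1.51

H = 53/80 = 0.6625
FA = 11/80 = 0.1375
z(H) = 0.4193
z(FA) = -1.0916
d' = z(H) − z(FA) = 0.4193 − (-1.0916) = 1.5109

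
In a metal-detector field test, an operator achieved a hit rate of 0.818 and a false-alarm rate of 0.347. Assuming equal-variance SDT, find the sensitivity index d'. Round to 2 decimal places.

z(H) = z(0.818) = 0.9078
z(FA) = z(0.347) = -0.3934
d' = z(H) − z(FA) = 0.9078 − (-0.3934) = 1.3012

d' = 1.30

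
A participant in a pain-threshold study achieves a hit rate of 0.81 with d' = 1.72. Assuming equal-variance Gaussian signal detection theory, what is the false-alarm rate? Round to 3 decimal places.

false-alarm rate = 0.200

z(hit rate) = z(0.81) = 0.8779
z(FA) = z(H) − d' = 0.8779 − 1.72 = -0.8421
false-alarm rate = Φ(-0.8421) = 0.1999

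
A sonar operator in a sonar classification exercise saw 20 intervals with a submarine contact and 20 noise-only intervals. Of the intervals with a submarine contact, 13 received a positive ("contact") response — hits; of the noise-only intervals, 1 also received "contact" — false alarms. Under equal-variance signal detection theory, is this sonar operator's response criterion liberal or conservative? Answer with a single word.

z(H) = 0.385, z(FA) = -1.645
c = −½·(z(H) + z(FA)) = 0.630
c > 0 → conservative criterion (biased toward responding “no”).

conservative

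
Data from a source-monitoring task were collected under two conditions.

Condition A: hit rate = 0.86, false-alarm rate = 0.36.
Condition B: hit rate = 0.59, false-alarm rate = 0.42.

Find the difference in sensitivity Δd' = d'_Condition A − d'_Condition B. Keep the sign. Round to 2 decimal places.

Δd' = 1.01

Condition A: z(0.86) = 1.080, z(0.36) = -0.358, d' = 1.438
Condition B: z(0.59) = 0.228, z(0.42) = -0.202, d' = 0.430
Δd' = d'_Condition A − d'_Condition B = 1.438 − 0.430 = 1.008
Condition A has the higher sensitivity.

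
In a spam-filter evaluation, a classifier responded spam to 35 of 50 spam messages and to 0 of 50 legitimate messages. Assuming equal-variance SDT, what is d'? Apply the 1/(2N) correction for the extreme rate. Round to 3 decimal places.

d' = 2.851

The false-alarm rate is 0/50 = 0, so apply the 1/(2N) correction: FA → 1/(2·50) = 0.01000.
z(H) = z(0.70000) = 0.5244
z(FA) = z(0.01000) = -2.3263
d' = 0.5244 − (-2.3263) = 2.8507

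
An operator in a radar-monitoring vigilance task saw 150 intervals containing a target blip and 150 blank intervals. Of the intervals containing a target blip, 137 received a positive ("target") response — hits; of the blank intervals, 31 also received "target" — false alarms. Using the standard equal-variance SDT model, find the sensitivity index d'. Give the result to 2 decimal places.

H = 137/150 = 0.9133
FA = 31/150 = 0.2067
z(0.9133) = 1.361, z(0.2067) = -0.818
d' = z(H) − z(FA) = 1.361 − (-0.818) = 2.179

d' = 2.18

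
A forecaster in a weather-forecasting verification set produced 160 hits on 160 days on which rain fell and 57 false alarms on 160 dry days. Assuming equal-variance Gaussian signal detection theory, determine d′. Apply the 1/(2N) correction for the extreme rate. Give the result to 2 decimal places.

The hit rate is 160/160 = 1, so apply the 1/(2N) correction: H → 1 − 1/(2·160) = 0.99687.
z(H) = z(0.99687) = 2.734
z(FA) = z(0.35625) = -0.369
d' = 2.734 − (-0.369) = 3.103

d′ = 3.10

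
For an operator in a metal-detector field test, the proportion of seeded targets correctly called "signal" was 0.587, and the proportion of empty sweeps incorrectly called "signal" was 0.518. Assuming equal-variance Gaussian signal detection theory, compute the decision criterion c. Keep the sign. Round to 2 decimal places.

c = -0.13

Φ⁻¹(H) = Φ⁻¹(0.587) = 0.220
Φ⁻¹(FA) = Φ⁻¹(0.518) = 0.045
c = −½·[z(H) + z(FA)] = −0.5 × (0.220 + 0.045) = -0.1325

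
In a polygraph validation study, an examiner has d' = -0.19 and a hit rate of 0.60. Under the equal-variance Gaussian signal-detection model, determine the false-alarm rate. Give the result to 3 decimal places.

z(hit rate) = z(0.60) = 0.2533
z(FA) = z(H) − d' = 0.2533 − (-0.19) = 0.4433
false-alarm rate = Φ(0.4433) = 0.6712

false-alarm rate = 0.671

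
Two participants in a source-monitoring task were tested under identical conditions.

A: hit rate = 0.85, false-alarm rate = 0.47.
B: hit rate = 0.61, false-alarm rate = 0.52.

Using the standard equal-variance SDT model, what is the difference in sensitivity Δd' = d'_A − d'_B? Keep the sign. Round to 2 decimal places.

A: z(0.85) = 1.036, z(0.47) = -0.075, d' = 1.111
B: z(0.61) = 0.279, z(0.52) = 0.050, d' = 0.229
Δd' = d'_A − d'_B = 1.111 − 0.229 = 0.882
A has the higher sensitivity.

Δd' = 0.88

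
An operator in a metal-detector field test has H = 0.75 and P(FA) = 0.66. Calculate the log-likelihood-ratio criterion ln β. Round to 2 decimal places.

z(H) = 0.674
z(FA) = 0.412
ln β = −½·[z(H)² − z(FA)²] = −0.5 × (0.454 − 0.170) = -0.142

ln β = -0.14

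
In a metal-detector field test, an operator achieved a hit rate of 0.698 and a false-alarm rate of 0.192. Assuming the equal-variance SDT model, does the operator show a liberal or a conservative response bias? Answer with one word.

z(H) = 0.519, z(FA) = -0.871
c = −½·(z(H) + z(FA)) = 0.176
c > 0 → conservative criterion (biased toward responding “no”).

conservative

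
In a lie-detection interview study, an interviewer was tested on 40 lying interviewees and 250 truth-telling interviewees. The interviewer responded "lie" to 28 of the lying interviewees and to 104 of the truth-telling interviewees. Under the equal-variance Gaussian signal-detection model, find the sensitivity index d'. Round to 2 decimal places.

d' = 0.74

H = 28/40 = 0.7000
FA = 104/250 = 0.4160
z(H) = 0.524
z(FA) = -0.212
d' = z(H) − z(FA) = 0.524 − (-0.212) = 0.736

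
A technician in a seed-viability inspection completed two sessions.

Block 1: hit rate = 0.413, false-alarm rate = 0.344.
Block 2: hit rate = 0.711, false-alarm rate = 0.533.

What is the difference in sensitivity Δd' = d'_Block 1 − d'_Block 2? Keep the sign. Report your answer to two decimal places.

Block 1: z(0.413) = -0.220, z(0.344) = -0.402, d' = 0.182
Block 2: z(0.711) = 0.556, z(0.533) = 0.083, d' = 0.473
Δd' = d'_Block 1 − d'_Block 2 = 0.182 − 0.473 = -0.291
Block 2 has the higher sensitivity.

Δd' = -0.29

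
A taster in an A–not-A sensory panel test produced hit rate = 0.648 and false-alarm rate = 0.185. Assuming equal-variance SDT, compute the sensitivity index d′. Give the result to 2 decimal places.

z(0.648) = 0.380, z(0.185) = -0.896
d' = z(H) − z(FA) = 0.380 − (-0.896) = 1.276

d′ = 1.28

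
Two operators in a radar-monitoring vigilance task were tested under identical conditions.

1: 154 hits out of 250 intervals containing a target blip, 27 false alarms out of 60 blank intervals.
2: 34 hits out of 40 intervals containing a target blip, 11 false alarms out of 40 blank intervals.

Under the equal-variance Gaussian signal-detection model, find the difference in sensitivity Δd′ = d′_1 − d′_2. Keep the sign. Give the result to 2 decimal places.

1: z(0.6160) = 0.295, z(0.4500) = -0.126, d' = 0.421
2: z(0.8500) = 1.036, z(0.2750) = -0.598, d' = 1.634
Δd' = d'_1 − d'_2 = 0.421 − 1.634 = -1.213
2 has the higher sensitivity.

Δd′ = -1.21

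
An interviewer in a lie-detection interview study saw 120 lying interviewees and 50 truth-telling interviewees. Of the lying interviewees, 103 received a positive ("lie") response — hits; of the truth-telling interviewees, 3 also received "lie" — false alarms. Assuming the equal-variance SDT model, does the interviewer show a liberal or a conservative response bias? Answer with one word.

conservative

z(H) = 1.073, z(FA) = -1.555
c = −½·(z(H) + z(FA)) = 0.241
c > 0 → conservative criterion (biased toward responding “no”).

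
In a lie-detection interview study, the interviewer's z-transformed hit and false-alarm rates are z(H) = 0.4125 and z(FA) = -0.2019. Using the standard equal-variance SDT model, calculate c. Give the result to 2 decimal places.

c = -0.11

c = −½·[z(H) + z(FA)] = −½·(0.4125 + (-0.2019)) = -0.1053
c < 0: the interviewer has a liberal response bias.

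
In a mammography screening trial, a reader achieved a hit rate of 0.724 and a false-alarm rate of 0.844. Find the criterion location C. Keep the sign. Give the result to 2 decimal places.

Φ⁻¹(H) = 0.595
Φ⁻¹(FA) = 1.011
c = −½·[z(H) + z(FA)] = −0.5 × (0.595 + 1.011) = -0.803
c < 0: the reader has a liberal response bias.

C = -0.80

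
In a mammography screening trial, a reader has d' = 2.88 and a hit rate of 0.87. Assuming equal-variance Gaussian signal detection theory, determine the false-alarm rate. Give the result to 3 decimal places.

z(hit rate) = z(0.87) = 1.1264
z(FA) = z(H) − d' = 1.1264 − 2.88 = -1.7536
false-alarm rate = Φ(-1.7536) = 0.0397

false-alarm rate = 0.040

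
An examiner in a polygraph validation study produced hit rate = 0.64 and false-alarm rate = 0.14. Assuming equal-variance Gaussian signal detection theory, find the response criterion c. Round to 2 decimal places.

z(H) = z(0.64) = 0.3585
z(FA) = z(0.14) = -1.0803
c = −½·[z(H) + z(FA)] = −0.5 × (0.3585 + (-1.0803)) = 0.3609
c > 0: the examiner has a conservative response bias.

c = 0.36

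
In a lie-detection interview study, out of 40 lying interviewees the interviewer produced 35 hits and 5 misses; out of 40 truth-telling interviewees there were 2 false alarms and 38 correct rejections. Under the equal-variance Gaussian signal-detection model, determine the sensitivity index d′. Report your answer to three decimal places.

H = 35/40 = 0.8750
FA = 2/40 = 0.0500
z(H) = z(0.8750) = 1.1503
z(FA) = z(0.0500) = -1.6449
d' = z(H) − z(FA) = 1.1503 − (-1.6449) = 2.7952

d′ = 2.795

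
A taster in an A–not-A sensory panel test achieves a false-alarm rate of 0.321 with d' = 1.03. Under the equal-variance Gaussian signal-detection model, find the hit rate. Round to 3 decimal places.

z(false-alarm rate) = z(0.321) = -0.4649
z(H) = z(FA) + d' = -0.4649 + 1.03 = 0.5651
hit rate = Φ(0.5651) = 0.7140

hit rate = 0.714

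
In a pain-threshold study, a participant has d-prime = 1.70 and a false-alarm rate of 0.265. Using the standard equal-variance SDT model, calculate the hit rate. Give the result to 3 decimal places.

z(false-alarm rate) = z(0.265) = -0.6280
z(H) = z(FA) + d' = -0.6280 + 1.70 = 1.0720
hit rate = Φ(1.0720) = 0.8581

hit rate = 0.858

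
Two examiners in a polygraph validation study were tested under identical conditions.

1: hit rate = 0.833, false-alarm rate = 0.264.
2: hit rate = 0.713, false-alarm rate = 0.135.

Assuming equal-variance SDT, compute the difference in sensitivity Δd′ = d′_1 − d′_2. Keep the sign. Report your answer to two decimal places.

Δd′ = -0.07

1: z(0.833) = 0.966, z(0.264) = -0.631, d' = 1.597
2: z(0.713) = 0.562, z(0.135) = -1.103, d' = 1.665
Δd' = d'_1 − d'_2 = 1.597 − 1.665 = -0.068
2 has the higher sensitivity.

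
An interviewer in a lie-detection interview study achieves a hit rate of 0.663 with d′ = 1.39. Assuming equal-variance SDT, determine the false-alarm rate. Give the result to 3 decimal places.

false-alarm rate = 0.166

z(hit rate) = z(0.663) = 0.4207
z(FA) = z(H) − d' = 0.4207 − 1.39 = -0.9693
false-alarm rate = Φ(-0.9693) = 0.1662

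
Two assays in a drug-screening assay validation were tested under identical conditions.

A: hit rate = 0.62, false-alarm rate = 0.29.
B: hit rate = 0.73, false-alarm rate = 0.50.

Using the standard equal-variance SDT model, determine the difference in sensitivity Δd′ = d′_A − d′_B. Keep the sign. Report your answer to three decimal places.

Δd′ = 0.246

A: z(0.62) = 0.3055, z(0.29) = -0.5534, d' = 0.8589
B: z(0.73) = 0.6128, z(0.50) = 0.0000, d' = 0.6128
Δd' = d'_A − d'_B = 0.8589 − 0.6128 = 0.2461
A has the higher sensitivity.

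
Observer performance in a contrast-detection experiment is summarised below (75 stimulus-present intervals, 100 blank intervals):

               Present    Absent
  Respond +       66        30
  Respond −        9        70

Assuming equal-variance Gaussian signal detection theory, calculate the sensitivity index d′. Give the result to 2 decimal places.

H = 66/75 = 0.8800
FA = 30/100 = 0.3000
Φ⁻¹(H) = 1.1750
Φ⁻¹(FA) = -0.5244
d' = z(H) − z(FA) = 1.1750 − (-0.5244) = 1.6994

d′ = 1.70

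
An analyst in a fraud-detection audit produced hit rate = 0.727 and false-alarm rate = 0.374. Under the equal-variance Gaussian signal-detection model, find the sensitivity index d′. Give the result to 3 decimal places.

d′ = 0.925

Φ⁻¹(H) = Φ⁻¹(0.727) = 0.6038
Φ⁻¹(FA) = Φ⁻¹(0.374) = -0.3213
d' = z(H) − z(FA) = 0.6038 − (-0.3213) = 0.9251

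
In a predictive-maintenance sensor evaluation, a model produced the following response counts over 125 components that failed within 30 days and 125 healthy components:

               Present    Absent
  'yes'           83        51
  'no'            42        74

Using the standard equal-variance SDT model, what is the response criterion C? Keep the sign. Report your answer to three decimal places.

C = -0.095

H = 83/125 = 0.6640
FA = 51/125 = 0.4080
Φ⁻¹(H) = Φ⁻¹(0.6640) = 0.4234
Φ⁻¹(FA) = Φ⁻¹(0.4080) = -0.2327
c = −½·[z(H) + z(FA)] = −0.5 × (0.4234 + (-0.2327)) = -0.09535
c < 0: the model has a liberal response bias.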